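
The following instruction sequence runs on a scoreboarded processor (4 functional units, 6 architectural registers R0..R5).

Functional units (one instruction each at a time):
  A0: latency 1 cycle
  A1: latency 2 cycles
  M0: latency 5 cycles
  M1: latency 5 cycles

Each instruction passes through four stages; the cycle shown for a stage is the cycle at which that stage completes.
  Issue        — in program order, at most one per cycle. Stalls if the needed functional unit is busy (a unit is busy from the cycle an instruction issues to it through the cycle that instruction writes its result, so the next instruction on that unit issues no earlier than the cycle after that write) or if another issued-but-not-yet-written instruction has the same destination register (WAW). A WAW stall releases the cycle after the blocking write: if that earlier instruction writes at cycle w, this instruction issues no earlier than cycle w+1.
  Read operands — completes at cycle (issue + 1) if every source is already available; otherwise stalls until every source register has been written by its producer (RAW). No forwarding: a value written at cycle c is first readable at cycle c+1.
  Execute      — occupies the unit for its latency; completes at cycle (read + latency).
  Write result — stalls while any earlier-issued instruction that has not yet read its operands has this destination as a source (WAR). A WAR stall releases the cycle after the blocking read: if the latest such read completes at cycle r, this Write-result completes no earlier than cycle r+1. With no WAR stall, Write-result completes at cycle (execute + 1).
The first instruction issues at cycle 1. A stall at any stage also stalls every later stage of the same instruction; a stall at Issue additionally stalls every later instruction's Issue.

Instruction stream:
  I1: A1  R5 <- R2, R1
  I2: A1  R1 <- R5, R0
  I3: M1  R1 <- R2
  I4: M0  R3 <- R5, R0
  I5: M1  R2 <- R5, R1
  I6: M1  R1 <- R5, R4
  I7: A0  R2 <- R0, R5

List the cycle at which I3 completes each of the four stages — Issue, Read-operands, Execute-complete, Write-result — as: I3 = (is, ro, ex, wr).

I3 = (11, 12, 17, 18)

  I1 | 1 | 2 | 4 | 5
  I2 | 6 | 7 | 9 | 10   struct: A1 busy until I1 writes@5
  I3 | 11 | 12 | 17 | 18   WAW R1: wait I2 write@10
  I4 | 12 | 13 | 18 | 19
  I5 | 19 | 20 | 25 | 26   struct: M1 busy until I3 writes@18
  I6 | 27 | 28 | 33 | 34   struct: M1 busy until I5 writes@26
  I7 | 28 | 29 | 30 | 31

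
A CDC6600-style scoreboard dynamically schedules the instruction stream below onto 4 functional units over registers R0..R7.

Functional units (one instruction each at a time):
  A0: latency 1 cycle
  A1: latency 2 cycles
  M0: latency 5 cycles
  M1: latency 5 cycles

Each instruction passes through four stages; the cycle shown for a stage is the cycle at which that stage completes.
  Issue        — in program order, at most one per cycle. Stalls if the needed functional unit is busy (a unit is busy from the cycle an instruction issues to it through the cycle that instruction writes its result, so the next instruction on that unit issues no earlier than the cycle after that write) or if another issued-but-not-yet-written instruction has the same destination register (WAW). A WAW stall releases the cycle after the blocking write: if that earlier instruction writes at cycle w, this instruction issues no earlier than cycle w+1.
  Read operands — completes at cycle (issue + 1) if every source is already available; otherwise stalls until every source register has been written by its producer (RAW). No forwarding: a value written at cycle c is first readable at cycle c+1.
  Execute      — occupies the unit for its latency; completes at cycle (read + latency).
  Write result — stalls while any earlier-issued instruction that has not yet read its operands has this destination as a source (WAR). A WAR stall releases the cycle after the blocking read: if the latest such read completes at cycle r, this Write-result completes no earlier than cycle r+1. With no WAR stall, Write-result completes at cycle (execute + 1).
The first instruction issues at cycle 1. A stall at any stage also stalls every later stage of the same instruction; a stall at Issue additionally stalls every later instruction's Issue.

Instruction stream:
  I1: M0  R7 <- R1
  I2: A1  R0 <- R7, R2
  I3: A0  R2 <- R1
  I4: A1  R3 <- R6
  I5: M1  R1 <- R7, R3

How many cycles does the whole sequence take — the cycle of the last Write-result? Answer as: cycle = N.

cycle = 24

[I1] 1/2/7/8
[I2] 2/9/11/12  (RAW R7: wait I1 write@8)
[I3] 3/4/5/10  (WAR R2: wait I2 read@9)
[I4] 13/14/16/17  (struct: A1 busy until I2 writes@12)
[I5] 14/18/23/24  (RAW R3: wait I4 write@17)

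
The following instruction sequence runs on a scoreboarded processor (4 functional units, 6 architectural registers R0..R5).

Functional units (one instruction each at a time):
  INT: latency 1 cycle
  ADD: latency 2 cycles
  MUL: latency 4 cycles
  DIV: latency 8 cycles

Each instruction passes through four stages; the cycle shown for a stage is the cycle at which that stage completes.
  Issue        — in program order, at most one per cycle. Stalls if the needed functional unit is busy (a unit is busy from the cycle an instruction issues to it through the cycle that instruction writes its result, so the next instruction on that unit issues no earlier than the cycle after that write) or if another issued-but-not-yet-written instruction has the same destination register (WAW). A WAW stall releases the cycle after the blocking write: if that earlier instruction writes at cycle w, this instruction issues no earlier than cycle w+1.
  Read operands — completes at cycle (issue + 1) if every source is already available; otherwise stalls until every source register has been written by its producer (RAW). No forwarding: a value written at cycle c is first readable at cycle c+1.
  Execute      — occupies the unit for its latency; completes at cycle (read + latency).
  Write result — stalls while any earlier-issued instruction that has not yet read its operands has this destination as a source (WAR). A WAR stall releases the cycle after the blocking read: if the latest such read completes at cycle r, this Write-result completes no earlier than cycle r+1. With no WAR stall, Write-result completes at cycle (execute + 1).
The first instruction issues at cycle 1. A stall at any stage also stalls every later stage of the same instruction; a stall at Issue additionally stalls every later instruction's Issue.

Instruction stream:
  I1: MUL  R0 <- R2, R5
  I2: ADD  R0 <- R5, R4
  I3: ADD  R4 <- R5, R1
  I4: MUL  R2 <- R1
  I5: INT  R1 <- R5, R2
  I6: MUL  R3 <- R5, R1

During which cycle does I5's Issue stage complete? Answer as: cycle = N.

[I1] 1/2/6/7
[I2] 8/9/11/12  (WAW R0: wait I1 write@7)
[I3] 13/14/16/17  (struct: ADD busy until I2 writes@12)
[I4] 14/15/19/20
[I5] 15/21/22/23  (RAW R2: wait I4 write@20)
[I6] 21/24/28/29  (struct: MUL busy until I4 writes@20; RAW R1: wait I5 write@23)

cycle = 15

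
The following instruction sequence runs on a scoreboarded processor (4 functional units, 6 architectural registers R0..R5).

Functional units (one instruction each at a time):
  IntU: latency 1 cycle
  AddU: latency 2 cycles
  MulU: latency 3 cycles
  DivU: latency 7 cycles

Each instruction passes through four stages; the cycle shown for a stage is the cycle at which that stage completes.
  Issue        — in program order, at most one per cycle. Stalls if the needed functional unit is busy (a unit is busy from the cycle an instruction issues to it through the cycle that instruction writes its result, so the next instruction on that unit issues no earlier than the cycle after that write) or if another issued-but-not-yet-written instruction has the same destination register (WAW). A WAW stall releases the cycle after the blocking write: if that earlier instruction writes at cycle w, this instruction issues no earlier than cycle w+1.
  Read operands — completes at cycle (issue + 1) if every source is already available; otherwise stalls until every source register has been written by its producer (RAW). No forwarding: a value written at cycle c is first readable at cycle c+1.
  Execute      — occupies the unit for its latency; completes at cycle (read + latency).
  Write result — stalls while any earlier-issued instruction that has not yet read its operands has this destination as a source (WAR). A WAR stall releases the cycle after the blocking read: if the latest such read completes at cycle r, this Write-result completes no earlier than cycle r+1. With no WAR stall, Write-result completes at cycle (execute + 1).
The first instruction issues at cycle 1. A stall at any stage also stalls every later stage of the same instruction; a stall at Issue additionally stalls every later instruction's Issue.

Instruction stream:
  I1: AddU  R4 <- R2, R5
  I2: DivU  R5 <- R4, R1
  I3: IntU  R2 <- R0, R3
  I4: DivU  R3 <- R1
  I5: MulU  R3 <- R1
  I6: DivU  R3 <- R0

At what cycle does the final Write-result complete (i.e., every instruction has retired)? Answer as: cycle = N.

cycle = 40

t=1  I1 issues→AddU
t=2  I1 reads | I2 issues→DivU
t=3  I3 issues→IntU
t=4  I1 exec-done | I3 reads
t=5  I1 writes R4 | I3 exec-done
t=6  I2 reads | I3 writes R2
t=13  I2 exec-done
t=14  I2 writes R5
t=15  I4 issues→DivU
t=16  I4 reads
t=23  I4 exec-done
t=24  I4 writes R3
t=25  I5 issues→MulU
t=26  I5 reads
t=29  I5 exec-done
t=30  I5 writes R3
t=31  I6 issues→DivU
t=32  I6 reads
t=39  I6 exec-done
t=40  I6 writes R3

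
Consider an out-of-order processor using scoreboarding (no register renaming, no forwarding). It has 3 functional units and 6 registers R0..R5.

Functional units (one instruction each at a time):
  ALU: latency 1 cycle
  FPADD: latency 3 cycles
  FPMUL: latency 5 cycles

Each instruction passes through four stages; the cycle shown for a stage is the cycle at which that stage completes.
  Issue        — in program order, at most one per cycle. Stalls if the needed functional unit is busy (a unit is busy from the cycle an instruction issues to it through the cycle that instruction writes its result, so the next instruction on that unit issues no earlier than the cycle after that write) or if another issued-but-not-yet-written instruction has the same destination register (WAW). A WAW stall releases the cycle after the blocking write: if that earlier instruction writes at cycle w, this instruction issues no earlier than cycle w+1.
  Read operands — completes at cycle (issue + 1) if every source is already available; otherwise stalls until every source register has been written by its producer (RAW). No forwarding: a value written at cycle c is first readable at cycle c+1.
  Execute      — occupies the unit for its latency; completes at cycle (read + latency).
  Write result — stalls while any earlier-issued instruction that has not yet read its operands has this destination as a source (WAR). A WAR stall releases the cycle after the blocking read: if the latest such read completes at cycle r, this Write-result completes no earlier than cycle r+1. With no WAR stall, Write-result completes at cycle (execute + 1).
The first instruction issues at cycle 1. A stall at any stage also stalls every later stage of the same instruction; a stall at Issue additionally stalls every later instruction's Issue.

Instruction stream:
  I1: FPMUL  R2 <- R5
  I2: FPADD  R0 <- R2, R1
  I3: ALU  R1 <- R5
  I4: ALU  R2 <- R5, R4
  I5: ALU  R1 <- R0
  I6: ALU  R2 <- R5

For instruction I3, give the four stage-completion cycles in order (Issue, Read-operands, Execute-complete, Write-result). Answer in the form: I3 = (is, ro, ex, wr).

I3 = (3, 4, 5, 10)

1) issue 1, read 2, done 7, write 8
2) issue 2, read 9, done 12, write 13  <RAW R2: wait I1 write@8>
3) issue 3, read 4, done 5, write 10  <WAR R1: wait I2 read@9>
4) issue 11, read 12, done 13, write 14  <struct: ALU busy until I3 writes@10>
5) issue 15, read 16, done 17, write 18  <struct: ALU busy until I4 writes@14>
6) issue 19, read 20, done 21, write 22  <struct: ALU busy until I5 writes@18>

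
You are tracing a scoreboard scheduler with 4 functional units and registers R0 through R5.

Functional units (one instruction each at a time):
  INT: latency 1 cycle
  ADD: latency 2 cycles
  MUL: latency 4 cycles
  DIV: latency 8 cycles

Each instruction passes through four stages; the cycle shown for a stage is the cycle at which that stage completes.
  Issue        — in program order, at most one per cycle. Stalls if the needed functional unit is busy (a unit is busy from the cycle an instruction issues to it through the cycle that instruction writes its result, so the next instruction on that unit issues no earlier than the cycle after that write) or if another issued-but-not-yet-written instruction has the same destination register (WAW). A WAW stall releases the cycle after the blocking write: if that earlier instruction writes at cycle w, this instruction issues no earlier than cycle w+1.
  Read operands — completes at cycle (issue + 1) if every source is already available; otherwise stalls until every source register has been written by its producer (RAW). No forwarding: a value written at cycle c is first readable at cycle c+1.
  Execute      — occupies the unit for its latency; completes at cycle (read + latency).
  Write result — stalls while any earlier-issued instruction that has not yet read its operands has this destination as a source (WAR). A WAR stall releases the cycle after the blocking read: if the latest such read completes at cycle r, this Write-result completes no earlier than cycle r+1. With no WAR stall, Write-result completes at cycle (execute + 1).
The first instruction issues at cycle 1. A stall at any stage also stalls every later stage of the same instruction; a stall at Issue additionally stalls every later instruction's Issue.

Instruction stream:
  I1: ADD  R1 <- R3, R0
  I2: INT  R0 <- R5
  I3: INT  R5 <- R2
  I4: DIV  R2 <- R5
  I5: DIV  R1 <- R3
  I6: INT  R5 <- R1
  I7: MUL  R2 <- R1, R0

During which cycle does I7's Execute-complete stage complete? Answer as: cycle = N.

cycle = 35

[I1] 1/2/4/5
[I2] 2/3/4/5
[I3] 6/7/8/9  (struct: INT busy until I2 writes@5)
[I4] 7/10/18/19  (RAW R5: wait I3 write@9)
[I5] 20/21/29/30  (struct: DIV busy until I4 writes@19)
[I6] 21/31/32/33  (RAW R1: wait I5 write@30)
[I7] 22/31/35/36  (RAW R1: wait I5 write@30)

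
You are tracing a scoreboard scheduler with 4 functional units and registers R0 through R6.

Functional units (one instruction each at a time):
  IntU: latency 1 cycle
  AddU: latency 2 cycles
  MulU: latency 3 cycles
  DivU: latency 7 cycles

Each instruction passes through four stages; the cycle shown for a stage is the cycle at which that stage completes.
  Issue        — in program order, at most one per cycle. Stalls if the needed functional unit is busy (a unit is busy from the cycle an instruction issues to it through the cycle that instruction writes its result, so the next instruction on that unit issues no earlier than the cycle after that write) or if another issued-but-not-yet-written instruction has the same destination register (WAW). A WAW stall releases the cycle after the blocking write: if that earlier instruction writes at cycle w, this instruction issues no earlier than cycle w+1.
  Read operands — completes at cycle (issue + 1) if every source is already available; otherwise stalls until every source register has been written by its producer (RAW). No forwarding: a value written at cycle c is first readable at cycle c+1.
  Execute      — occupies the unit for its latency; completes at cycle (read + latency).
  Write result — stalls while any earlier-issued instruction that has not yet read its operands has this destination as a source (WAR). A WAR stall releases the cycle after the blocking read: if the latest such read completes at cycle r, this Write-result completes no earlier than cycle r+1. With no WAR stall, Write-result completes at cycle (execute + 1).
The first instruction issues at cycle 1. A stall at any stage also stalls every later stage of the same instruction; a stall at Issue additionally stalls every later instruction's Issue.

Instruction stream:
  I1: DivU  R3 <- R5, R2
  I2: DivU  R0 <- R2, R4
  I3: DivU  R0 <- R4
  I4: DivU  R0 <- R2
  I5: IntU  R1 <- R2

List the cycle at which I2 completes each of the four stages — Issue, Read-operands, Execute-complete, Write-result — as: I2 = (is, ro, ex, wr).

cycle 1: I1→DivU
cycle 2: I1 RO
cycle 9: I1 EX
cycle 10: I1 WR R3
cycle 11: I2→DivU
cycle 12: I2 RO
cycle 19: I2 EX
cycle 20: I2 WR R0
cycle 21: I3→DivU
cycle 22: I3 RO
cycle 29: I3 EX
cycle 30: I3 WR R0
cycle 31: I4→DivU
cycle 32: I4 RO; I5→IntU
cycle 33: I5 RO
cycle 34: I5 EX
cycle 35: I5 WR R1
cycle 39: I4 EX
cycle 40: I4 WR R0

I2 = (11, 12, 19, 20)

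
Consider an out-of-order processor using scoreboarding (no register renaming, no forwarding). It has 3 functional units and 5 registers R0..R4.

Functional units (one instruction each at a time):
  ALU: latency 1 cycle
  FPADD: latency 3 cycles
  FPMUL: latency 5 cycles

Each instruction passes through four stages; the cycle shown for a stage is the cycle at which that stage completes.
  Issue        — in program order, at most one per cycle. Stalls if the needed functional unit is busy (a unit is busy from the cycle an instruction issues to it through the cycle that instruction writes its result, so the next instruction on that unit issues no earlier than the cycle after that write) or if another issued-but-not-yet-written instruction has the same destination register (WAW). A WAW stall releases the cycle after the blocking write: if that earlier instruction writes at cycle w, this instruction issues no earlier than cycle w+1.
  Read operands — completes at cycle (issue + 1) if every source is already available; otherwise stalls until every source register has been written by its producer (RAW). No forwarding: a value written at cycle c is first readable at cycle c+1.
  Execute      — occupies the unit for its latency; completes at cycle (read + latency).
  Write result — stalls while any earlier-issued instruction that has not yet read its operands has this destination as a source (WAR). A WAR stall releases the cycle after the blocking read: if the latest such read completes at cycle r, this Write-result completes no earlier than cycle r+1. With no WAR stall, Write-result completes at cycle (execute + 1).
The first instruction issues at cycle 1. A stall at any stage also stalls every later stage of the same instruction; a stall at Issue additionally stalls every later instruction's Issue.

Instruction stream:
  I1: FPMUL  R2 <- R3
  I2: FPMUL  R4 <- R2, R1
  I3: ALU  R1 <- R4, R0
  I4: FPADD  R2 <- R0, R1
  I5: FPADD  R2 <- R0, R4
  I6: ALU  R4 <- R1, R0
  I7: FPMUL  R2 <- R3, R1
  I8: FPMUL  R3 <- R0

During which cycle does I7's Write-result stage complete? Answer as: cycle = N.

cycle 1: I1 issues→FPMUL
cycle 2: I1 reads
cycle 7: I1 exec-done
cycle 8: I1 writes R2
cycle 9: I2 issues→FPMUL
cycle 10: I2 reads · I3 issues→ALU
cycle 11: I4 issues→FPADD
cycle 15: I2 exec-done
cycle 16: I2 writes R4
cycle 17: I3 reads
cycle 18: I3 exec-done
cycle 19: I3 writes R1
cycle 20: I4 reads
cycle 23: I4 exec-done
cycle 24: I4 writes R2
cycle 25: I5 issues→FPADD
cycle 26: I5 reads · I6 issues→ALU
cycle 27: I6 reads
cycle 28: I6 exec-done
cycle 29: I5 exec-done · I6 writes R4
cycle 30: I5 writes R2
cycle 31: I7 issues→FPMUL
cycle 32: I7 reads
cycle 37: I7 exec-done
cycle 38: I7 writes R2
cycle 39: I8 issues→FPMUL
cycle 40: I8 reads
cycle 45: I8 exec-done
cycle 46: I8 writes R3

cycle = 38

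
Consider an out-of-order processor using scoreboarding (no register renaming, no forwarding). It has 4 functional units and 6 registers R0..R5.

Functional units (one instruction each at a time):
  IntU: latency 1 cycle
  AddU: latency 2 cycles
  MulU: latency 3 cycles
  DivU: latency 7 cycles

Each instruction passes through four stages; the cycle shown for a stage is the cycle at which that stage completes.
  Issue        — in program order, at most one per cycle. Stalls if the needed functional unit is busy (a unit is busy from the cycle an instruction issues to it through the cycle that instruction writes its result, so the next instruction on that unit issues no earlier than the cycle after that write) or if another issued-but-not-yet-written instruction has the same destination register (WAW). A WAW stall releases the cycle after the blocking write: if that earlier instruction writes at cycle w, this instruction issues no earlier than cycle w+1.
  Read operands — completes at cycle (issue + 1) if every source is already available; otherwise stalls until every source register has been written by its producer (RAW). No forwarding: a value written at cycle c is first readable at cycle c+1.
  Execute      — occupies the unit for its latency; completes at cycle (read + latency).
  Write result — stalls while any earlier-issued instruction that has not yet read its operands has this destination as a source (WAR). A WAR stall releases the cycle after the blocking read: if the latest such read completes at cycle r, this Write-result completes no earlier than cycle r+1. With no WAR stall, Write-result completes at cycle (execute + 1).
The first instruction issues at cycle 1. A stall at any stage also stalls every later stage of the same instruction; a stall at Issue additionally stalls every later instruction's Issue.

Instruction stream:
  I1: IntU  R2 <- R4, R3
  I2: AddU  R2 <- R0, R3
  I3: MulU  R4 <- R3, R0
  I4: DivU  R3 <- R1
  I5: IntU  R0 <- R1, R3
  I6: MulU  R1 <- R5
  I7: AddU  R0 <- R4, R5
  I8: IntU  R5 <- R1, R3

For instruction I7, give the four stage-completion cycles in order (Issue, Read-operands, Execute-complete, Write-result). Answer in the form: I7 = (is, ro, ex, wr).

I7 = (20, 21, 23, 24)

[I1] 1/2/3/4
[I2] 5/6/8/9  (WAW R2: wait I1 write@4)
[I3] 6/7/10/11
[I4] 7/8/15/16
[I5] 8/17/18/19  (RAW R3: wait I4 write@16)
[I6] 12/13/16/18  (struct: MulU busy until I3 writes@11; WAR R1: wait I5 read@17)
[I7] 20/21/23/24  (WAW R0: wait I5 write@19)
[I8] 21/22/23/24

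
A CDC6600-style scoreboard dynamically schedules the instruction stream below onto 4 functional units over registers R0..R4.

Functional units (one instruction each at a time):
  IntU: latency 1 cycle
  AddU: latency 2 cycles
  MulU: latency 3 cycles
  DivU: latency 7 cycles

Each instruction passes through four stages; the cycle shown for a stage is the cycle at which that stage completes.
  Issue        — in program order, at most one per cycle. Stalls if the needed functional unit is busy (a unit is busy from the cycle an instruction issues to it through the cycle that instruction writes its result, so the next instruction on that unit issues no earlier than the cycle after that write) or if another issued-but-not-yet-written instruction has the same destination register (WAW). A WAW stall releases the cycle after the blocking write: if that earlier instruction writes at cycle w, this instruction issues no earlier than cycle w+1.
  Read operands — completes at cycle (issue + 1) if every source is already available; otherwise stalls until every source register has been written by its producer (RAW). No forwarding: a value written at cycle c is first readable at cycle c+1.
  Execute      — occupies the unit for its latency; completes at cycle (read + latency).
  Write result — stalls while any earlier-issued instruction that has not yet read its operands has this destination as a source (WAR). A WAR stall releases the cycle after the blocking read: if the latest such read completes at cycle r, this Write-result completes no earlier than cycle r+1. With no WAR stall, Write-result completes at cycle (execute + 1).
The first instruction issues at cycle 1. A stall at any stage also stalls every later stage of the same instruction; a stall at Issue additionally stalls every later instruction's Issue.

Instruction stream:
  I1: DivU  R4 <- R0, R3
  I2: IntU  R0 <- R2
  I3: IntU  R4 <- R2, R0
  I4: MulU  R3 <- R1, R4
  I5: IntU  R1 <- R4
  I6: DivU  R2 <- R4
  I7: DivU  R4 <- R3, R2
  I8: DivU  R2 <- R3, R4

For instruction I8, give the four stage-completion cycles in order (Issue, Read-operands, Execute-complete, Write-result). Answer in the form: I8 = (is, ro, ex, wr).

t=1  I1→DivU
t=2  I1 RO, I2→IntU
t=3  I2 RO
t=4  I2 EX
t=5  I2 WR R0
t=9  I1 EX
t=10  I1 WR R4
t=11  I3→IntU
t=12  I3 RO, I4→MulU
t=13  I3 EX
t=14  I3 WR R4
t=15  I4 RO, I5→IntU
t=16  I5 RO, I6→DivU
t=17  I5 EX, I6 RO
t=18  I4 EX, I5 WR R1
t=19  I4 WR R3
t=24  I6 EX
t=25  I6 WR R2
t=26  I7→DivU
t=27  I7 RO
t=34  I7 EX
t=35  I7 WR R4
t=36  I8→DivU
t=37  I8 RO
t=44  I8 EX
t=45  I8 WR R2

I8 = (36, 37, 44, 45)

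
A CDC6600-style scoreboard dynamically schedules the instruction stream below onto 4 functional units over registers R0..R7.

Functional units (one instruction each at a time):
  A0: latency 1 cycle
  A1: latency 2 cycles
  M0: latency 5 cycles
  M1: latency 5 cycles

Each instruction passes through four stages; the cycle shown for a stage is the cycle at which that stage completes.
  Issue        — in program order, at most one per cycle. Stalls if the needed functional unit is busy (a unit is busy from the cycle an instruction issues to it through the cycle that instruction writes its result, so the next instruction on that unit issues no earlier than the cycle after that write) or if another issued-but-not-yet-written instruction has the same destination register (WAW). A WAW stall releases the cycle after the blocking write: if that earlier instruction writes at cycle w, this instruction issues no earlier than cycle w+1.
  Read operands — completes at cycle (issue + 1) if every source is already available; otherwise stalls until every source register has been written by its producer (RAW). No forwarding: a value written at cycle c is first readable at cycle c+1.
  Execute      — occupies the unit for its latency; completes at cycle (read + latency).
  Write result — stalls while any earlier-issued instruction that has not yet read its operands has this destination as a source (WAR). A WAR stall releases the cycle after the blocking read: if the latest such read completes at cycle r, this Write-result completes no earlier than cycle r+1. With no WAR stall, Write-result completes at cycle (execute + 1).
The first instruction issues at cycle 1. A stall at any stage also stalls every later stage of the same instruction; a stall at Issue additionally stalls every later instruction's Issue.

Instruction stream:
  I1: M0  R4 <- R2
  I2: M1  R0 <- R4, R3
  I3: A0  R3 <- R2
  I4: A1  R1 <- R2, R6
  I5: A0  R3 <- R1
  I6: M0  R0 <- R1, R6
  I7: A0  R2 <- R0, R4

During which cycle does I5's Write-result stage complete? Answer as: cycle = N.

cycle = 14

[1] I1 issues→M0
[2] I1 reads, I2 issues→M1
[3] I3 issues→A0
[4] I3 reads, I4 issues→A1
[5] I3 exec-done, I4 reads
[7] I1 exec-done, I4 exec-done
[8] I1 writes R4, I4 writes R1
[9] I2 reads
[10] I3 writes R3
[11] I5 issues→A0
[12] I5 reads
[13] I5 exec-done
[14] I2 exec-done, I5 writes R3
[15] I2 writes R0
[16] I6 issues→M0
[17] I6 reads, I7 issues→A0
[22] I6 exec-done
[23] I6 writes R0
[24] I7 reads
[25] I7 exec-done
[26] I7 writes R2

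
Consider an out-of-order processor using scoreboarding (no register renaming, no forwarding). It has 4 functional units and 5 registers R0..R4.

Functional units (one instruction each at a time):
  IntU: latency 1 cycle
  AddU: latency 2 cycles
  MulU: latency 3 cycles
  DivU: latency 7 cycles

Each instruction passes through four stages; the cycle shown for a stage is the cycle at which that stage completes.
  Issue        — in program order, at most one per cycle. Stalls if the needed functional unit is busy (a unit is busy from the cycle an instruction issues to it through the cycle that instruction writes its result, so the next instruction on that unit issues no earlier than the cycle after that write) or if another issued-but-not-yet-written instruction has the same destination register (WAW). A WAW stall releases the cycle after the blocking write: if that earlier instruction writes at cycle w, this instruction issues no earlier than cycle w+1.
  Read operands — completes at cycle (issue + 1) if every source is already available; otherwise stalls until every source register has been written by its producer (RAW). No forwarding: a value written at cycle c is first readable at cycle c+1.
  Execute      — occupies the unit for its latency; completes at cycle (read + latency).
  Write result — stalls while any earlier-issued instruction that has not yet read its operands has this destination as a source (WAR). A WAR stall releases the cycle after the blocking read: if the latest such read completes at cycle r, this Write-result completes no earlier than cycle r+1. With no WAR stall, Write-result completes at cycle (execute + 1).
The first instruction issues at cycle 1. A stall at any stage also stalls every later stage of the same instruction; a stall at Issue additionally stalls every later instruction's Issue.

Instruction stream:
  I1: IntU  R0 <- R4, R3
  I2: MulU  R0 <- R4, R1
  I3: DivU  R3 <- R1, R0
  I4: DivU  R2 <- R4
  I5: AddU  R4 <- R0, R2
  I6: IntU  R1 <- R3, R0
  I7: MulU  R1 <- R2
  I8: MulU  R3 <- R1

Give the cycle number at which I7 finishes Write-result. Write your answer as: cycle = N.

[1] I1 dispatched to IntU
[2] I1 operands ready
[3] I1 complete
[4] R0←I1
[5] I2 dispatched to MulU
[6] I2 operands ready · I3 dispatched to DivU
[9] I2 complete
[10] R0←I2
[11] I3 operands ready
[18] I3 complete
[19] R3←I3
[20] I4 dispatched to DivU
[21] I4 operands ready · I5 dispatched to AddU
[22] I6 dispatched to IntU
[23] I6 operands ready
[24] I6 complete
[25] R1←I6
[26] I7 dispatched to MulU
[28] I4 complete
[29] R2←I4
[30] I5 operands ready · I7 operands ready
[32] I5 complete
[33] R4←I5 · I7 complete
[34] R1←I7
[35] I8 dispatched to MulU
[36] I8 operands ready
[39] I8 complete
[40] R3←I8

cycle = 34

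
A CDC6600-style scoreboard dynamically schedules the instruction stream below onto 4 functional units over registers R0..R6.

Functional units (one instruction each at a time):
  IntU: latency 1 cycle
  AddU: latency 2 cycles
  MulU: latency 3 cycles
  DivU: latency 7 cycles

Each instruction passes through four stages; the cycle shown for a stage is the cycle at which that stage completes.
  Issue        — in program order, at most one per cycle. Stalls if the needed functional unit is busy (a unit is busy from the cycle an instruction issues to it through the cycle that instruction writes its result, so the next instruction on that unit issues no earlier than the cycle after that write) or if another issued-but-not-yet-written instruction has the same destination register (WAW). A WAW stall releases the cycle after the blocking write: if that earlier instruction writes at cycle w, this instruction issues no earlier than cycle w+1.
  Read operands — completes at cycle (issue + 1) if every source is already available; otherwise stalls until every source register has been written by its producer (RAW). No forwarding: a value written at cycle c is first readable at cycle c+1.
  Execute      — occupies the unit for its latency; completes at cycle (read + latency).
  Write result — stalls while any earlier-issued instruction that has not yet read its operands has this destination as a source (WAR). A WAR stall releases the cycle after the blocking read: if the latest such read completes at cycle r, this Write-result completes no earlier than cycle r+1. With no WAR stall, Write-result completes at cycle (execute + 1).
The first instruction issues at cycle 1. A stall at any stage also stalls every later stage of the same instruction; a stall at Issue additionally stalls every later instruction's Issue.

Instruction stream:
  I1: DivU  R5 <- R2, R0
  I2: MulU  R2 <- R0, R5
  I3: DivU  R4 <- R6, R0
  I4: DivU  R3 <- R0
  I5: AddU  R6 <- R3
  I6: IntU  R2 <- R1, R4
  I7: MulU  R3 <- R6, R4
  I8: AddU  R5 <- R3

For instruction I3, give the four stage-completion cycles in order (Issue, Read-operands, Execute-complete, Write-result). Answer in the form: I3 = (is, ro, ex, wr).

I3 = (11, 12, 19, 20)

c1: I1→DivU
c2: I1 RO, I2→MulU
c9: I1 EX
c10: I1 WR R5
c11: I2 RO, I3→DivU
c12: I3 RO
c14: I2 EX
c15: I2 WR R2
c19: I3 EX
c20: I3 WR R4
c21: I4→DivU
c22: I4 RO, I5→AddU
c23: I6→IntU
c24: I6 RO
c25: I6 EX
c26: I6 WR R2
c29: I4 EX
c30: I4 WR R3
c31: I5 RO, I7→MulU
c33: I5 EX
c34: I5 WR R6
c35: I7 RO, I8→AddU
c38: I7 EX
c39: I7 WR R3
c40: I8 RO
c42: I8 EX
c43: I8 WR R5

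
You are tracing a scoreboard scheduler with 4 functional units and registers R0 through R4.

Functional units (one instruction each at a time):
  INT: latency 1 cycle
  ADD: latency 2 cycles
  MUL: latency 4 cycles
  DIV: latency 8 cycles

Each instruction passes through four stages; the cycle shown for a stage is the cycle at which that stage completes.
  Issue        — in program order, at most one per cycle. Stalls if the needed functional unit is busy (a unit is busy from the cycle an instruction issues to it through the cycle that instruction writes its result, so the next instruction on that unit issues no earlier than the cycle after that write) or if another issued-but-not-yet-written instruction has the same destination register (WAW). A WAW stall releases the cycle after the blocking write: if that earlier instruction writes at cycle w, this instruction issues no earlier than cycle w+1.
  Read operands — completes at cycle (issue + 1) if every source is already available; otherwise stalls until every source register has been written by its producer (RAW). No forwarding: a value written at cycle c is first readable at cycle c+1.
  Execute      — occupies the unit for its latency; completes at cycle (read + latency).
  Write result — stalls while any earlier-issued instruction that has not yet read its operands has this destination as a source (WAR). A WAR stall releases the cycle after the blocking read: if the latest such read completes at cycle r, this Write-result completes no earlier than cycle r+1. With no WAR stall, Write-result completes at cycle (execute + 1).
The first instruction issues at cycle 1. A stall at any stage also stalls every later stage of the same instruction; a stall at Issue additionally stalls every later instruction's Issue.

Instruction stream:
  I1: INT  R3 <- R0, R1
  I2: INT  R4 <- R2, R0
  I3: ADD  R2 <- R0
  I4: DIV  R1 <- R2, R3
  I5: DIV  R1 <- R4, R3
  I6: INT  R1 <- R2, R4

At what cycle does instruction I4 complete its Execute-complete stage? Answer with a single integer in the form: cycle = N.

t=1  issue I1 (INT)
t=2  I1 read-ops
t=3  I1 finished on INT
t=4  I1→R3
t=5  issue I2 (INT)
t=6  I2 read-ops; issue I3 (ADD)
t=7  I2 finished on INT; I3 read-ops; issue I4 (DIV)
t=8  I2→R4
t=9  I3 finished on ADD
t=10  I3→R2
t=11  I4 read-ops
t=19  I4 finished on DIV
t=20  I4→R1
t=21  issue I5 (DIV)
t=22  I5 read-ops
t=30  I5 finished on DIV
t=31  I5→R1
t=32  issue I6 (INT)
t=33  I6 read-ops
t=34  I6 finished on INT
t=35  I6→R1

cycle = 19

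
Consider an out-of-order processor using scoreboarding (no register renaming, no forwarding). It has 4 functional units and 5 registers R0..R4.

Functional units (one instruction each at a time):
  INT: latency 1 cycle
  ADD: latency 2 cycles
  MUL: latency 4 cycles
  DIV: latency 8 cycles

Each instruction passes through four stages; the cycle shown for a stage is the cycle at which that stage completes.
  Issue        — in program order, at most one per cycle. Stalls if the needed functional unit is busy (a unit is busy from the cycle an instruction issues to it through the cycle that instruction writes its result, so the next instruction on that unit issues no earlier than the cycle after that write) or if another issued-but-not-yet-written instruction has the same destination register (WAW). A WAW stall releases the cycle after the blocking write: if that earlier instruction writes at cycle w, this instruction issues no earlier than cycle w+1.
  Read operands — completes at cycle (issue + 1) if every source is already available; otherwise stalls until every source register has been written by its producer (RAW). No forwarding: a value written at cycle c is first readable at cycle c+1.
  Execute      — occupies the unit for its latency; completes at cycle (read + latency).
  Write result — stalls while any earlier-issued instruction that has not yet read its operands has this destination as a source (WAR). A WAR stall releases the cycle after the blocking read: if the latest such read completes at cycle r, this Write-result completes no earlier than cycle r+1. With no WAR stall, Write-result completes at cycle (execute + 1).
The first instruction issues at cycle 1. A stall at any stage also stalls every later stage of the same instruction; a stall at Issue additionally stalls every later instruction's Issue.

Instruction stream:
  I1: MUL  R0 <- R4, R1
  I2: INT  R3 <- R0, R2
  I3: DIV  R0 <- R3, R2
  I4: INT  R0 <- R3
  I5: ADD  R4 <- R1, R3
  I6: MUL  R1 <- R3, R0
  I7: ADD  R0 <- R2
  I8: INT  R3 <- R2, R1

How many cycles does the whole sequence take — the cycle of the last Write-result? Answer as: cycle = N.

t=1  I1 issues→MUL
t=2  I1 reads · I2 issues→INT
t=6  I1 exec-done
t=7  I1 writes R0
t=8  I2 reads · I3 issues→DIV
t=9  I2 exec-done
t=10  I2 writes R3
t=11  I3 reads
t=19  I3 exec-done
t=20  I3 writes R0
t=21  I4 issues→INT
t=22  I4 reads · I5 issues→ADD
t=23  I4 exec-done · I5 reads · I6 issues→MUL
t=24  I4 writes R0
t=25  I5 exec-done · I6 reads
t=26  I5 writes R4
t=27  I7 issues→ADD
t=28  I7 reads · I8 issues→INT
t=29  I6 exec-done
t=30  I6 writes R1 · I7 exec-done
t=31  I7 writes R0 · I8 reads
t=32  I8 exec-done
t=33  I8 writes R3

cycle = 33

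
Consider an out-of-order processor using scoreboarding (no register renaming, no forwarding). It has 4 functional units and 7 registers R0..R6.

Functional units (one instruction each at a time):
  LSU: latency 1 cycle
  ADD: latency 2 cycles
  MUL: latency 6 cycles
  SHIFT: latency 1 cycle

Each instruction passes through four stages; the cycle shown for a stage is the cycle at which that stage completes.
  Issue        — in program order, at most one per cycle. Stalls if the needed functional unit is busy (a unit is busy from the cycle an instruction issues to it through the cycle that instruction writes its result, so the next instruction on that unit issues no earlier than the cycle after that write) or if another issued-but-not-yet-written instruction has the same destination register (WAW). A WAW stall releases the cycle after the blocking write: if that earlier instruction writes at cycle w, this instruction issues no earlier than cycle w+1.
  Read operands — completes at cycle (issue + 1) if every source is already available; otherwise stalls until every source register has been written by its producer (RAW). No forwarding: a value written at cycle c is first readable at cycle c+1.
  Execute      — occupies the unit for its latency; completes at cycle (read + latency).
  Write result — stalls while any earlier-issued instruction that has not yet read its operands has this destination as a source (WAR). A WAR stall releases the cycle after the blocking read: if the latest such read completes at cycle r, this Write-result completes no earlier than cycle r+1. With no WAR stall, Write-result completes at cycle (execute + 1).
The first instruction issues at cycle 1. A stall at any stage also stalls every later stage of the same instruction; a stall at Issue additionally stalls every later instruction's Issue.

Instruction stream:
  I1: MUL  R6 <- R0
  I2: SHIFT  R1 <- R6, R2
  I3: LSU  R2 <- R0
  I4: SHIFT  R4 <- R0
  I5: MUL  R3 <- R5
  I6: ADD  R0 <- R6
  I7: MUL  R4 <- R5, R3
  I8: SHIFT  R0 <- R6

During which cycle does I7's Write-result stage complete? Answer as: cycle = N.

I1: IS=1 RO=2 EX=8 WR=9
I2: IS=2 RO=10 EX=11 WR=12  [RAW R6: wait I1 write@9]
I3: IS=3 RO=4 EX=5 WR=11  [WAR R2: wait I2 read@10]
I4: IS=13 RO=14 EX=15 WR=16  [struct: SHIFT busy until I2 writes@12]
I5: IS=14 RO=15 EX=21 WR=22
I6: IS=15 RO=16 EX=18 WR=19
I7: IS=23 RO=24 EX=30 WR=31  [struct: MUL busy until I5 writes@22]
I8: IS=24 RO=25 EX=26 WR=27

cycle = 31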